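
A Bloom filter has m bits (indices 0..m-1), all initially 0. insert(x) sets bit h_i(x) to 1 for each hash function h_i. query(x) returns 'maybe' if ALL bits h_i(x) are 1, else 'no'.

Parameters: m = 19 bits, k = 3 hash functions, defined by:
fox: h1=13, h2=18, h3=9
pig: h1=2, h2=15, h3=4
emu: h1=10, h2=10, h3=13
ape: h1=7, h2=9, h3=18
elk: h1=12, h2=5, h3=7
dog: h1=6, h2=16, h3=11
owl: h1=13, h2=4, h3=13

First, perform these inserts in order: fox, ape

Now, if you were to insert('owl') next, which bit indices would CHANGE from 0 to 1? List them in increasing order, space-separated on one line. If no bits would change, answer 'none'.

Answer: 4

Derivation:
Start: bits=0000000000000000000
After insert 'fox': sets bits 9 13 18 -> bits=0000000001000100001
After insert 'ape': sets bits 7 9 18 -> bits=0000000101000100001
insert 'owl' would touch bits 4 13; currently bit4=0, bit13=1
Bits that are 0 among those (would change 0->1): 4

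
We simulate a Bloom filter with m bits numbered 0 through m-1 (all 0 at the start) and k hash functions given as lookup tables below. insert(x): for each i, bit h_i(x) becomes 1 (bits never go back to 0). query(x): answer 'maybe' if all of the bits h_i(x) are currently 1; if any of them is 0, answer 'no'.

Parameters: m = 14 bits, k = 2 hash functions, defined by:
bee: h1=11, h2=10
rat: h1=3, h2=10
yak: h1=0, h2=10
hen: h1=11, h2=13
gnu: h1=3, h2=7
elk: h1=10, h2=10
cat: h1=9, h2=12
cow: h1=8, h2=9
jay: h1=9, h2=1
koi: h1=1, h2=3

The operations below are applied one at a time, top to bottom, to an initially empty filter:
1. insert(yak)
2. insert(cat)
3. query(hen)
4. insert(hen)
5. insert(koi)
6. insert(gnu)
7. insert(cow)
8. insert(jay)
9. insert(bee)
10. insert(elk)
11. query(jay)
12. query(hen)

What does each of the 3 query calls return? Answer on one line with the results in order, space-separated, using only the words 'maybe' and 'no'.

Answer: no maybe maybe

Derivation:
Start: bits=00000000000000
Op 1: insert yak -> sets bits 0 10 -> bits=10000000001000
Op 2: insert cat -> sets bits 9 12 -> bits=10000000011010
Op 3: query hen -> checks bit11=0, bit13=0 (has a 0) -> no
Op 4: insert hen -> sets bits 11 13 -> bits=10000000011111
Op 5: insert koi -> sets bits 1 3 -> bits=11010000011111
Op 6: insert gnu -> sets bits 3 7 -> bits=11010001011111
Op 7: insert cow -> sets bits 8 9 -> bits=11010001111111
Op 8: insert jay -> sets bits 1 9 -> bits=11010001111111
Op 9: insert bee -> sets bits 10 11 -> bits=11010001111111
Op 10: insert elk -> sets bits 10 -> bits=11010001111111
Op 11: query jay -> checks bit1=1, bit9=1 (all 1) -> maybe
Op 12: query hen -> checks bit11=1, bit13=1 (all 1) -> maybe
Query results in order: no maybe maybe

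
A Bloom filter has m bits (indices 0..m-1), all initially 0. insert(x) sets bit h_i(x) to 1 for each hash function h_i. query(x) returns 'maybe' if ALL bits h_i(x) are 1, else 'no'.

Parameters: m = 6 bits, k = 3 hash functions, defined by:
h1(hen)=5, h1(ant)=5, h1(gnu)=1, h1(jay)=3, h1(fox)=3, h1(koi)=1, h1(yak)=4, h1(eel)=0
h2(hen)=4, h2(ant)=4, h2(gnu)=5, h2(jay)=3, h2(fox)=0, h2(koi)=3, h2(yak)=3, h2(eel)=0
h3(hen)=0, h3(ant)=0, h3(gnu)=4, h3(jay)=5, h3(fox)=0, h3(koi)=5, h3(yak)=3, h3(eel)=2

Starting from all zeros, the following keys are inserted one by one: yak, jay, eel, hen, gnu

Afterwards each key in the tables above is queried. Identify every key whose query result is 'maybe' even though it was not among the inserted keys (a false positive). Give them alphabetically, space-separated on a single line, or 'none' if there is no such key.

Answer: ant fox koi

Derivation:
Start: bits=000000
After insert 'yak': sets bits 3 4 -> bits=000110
After insert 'jay': sets bits 3 5 -> bits=000111
After insert 'eel': sets bits 0 2 -> bits=101111
After insert 'hen': sets bits 0 4 5 -> bits=101111
After insert 'gnu': sets bits 1 4 5 -> bits=111111
Not inserted: ant fox koi — query each against bits=111111:
query ant: checks bit0=1, bit4=1, bit5=1 (all 1) -> maybe => FALSE POSITIVE
query fox: checks bit0=1, bit3=1 (all 1) -> maybe => FALSE POSITIVE
query koi: checks bit1=1, bit3=1, bit5=1 (all 1) -> maybe => FALSE POSITIVE
False positives (alphabetical): ant fox koi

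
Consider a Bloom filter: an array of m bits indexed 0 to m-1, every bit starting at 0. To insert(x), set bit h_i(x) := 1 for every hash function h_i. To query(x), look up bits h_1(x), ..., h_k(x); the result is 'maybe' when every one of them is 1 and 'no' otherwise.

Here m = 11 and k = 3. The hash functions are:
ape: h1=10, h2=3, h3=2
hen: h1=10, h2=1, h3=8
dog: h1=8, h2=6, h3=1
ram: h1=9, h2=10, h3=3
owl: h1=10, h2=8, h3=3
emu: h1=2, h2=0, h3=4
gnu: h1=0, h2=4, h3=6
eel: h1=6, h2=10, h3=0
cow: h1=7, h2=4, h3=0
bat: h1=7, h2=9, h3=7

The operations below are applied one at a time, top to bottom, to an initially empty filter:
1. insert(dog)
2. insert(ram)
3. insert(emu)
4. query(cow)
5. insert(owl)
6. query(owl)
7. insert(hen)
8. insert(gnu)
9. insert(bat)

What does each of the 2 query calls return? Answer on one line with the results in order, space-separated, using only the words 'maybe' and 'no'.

Answer: no maybe

Derivation:
Start: bits=00000000000
Op 1: insert dog -> sets bits 1 6 8 -> bits=01000010100
Op 2: insert ram -> sets bits 3 9 10 -> bits=01010010111
Op 3: insert emu -> sets bits 0 2 4 -> bits=11111010111
Op 4: query cow -> checks bit0=1, bit4=1, bit7=0 (has a 0) -> no
Op 5: insert owl -> sets bits 3 8 10 -> bits=11111010111
Op 6: query owl -> checks bit3=1, bit8=1, bit10=1 (all 1) -> maybe
Op 7: insert hen -> sets bits 1 8 10 -> bits=11111010111
Op 8: insert gnu -> sets bits 0 4 6 -> bits=11111010111
Op 9: insert bat -> sets bits 7 9 -> bits=11111011111
Query results in order: no maybe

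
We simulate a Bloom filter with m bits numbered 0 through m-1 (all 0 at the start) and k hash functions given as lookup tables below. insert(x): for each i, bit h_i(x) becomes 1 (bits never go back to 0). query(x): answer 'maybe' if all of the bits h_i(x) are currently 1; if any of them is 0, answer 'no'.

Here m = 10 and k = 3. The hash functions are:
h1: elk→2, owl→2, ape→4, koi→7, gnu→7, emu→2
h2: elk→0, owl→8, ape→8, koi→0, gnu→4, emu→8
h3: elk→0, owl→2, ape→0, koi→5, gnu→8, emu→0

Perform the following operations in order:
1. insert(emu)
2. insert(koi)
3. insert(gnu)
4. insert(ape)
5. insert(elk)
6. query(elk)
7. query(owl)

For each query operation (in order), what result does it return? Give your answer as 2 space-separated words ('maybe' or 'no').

Answer: maybe maybe

Derivation:
Start: bits=0000000000
Op 1: insert emu -> sets bits 0 2 8 -> bits=1010000010
Op 2: insert koi -> sets bits 0 5 7 -> bits=1010010110
Op 3: insert gnu -> sets bits 4 7 8 -> bits=1010110110
Op 4: insert ape -> sets bits 0 4 8 -> bits=1010110110
Op 5: insert elk -> sets bits 0 2 -> bits=1010110110
Op 6: query elk -> checks bit0=1, bit2=1 (all 1) -> maybe
Op 7: query owl -> checks bit2=1, bit8=1 (all 1) -> maybe
Query results in order: maybe maybe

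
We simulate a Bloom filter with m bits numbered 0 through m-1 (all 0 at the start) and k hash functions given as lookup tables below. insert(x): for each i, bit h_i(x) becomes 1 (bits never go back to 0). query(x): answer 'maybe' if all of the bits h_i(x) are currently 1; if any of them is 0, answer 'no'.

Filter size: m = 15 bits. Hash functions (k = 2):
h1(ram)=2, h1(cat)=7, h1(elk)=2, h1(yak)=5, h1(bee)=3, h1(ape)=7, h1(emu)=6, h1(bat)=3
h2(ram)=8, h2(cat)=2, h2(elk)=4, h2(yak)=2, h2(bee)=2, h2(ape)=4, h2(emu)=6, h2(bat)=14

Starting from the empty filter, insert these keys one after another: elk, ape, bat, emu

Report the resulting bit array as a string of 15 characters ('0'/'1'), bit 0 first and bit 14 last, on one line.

Answer: 001110110000001

Derivation:
Start: bits=000000000000000
After insert 'elk': sets bits 2 4 -> bits=001010000000000
After insert 'ape': sets bits 4 7 -> bits=001010010000000
After insert 'bat': sets bits 3 14 -> bits=001110010000001
After insert 'emu': sets bits 6 -> bits=001110110000001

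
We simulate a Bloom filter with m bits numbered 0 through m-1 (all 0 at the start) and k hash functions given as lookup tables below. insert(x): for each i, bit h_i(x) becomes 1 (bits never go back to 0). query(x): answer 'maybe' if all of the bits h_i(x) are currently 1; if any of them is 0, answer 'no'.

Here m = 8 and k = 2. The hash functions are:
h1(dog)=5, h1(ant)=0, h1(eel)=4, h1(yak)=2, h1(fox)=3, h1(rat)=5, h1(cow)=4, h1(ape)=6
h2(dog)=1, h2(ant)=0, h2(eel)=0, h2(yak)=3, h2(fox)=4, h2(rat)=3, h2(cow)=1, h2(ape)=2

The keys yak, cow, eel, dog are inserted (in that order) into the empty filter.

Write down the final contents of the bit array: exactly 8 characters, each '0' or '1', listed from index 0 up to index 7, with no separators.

Start: bits=00000000
After insert 'yak': sets bits 2 3 -> bits=00110000
After insert 'cow': sets bits 1 4 -> bits=01111000
After insert 'eel': sets bits 0 4 -> bits=11111000
After insert 'dog': sets bits 1 5 -> bits=11111100

Answer: 11111100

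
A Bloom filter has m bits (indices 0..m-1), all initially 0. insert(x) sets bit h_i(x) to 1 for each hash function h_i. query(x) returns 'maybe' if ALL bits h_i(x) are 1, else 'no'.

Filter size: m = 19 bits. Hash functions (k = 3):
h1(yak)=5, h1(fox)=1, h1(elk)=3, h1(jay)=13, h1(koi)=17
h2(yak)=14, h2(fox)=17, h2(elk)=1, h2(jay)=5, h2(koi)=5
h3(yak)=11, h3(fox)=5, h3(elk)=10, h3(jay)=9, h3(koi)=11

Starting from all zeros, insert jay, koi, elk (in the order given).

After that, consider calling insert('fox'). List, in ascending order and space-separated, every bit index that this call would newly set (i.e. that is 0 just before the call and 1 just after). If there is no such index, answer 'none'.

Start: bits=0000000000000000000
After insert 'jay': sets bits 5 9 13 -> bits=0000010001000100000
After insert 'koi': sets bits 5 11 17 -> bits=0000010001010100010
After insert 'elk': sets bits 1 3 10 -> bits=0101010001110100010
insert 'fox' would touch bits 1 5 17; currently bit1=1, bit5=1, bit17=1
Bits that are 0 among those (would change 0->1): none

Answer: none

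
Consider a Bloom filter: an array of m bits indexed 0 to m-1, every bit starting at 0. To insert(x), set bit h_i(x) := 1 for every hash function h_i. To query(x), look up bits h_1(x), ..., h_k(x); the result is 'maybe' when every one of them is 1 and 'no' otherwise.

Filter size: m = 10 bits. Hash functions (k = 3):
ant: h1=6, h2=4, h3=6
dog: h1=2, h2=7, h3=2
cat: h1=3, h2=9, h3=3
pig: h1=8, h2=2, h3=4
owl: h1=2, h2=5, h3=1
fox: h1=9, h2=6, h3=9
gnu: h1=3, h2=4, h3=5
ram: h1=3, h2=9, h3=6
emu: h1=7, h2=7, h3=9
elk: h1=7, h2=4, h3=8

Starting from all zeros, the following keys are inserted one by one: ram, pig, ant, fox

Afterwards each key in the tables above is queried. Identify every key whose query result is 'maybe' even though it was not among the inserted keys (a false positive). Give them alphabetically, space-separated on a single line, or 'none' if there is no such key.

Start: bits=0000000000
After insert 'ram': sets bits 3 6 9 -> bits=0001001001
After insert 'pig': sets bits 2 4 8 -> bits=0011101011
After insert 'ant': sets bits 4 6 -> bits=0011101011
After insert 'fox': sets bits 6 9 -> bits=0011101011
Not inserted: cat dog elk emu gnu owl — query each against bits=0011101011:
query cat: checks bit3=1, bit9=1 (all 1) -> maybe => FALSE POSITIVE
query dog: checks bit2=1, bit7=0 (has a 0) -> no => not a false positive
query elk: checks bit4=1, bit7=0, bit8=1 (has a 0) -> no => not a false positive
query emu: checks bit7=0, bit9=1 (has a 0) -> no => not a false positive
query gnu: checks bit3=1, bit4=1, bit5=0 (has a 0) -> no => not a false positive
query owl: checks bit1=0, bit2=1, bit5=0 (has a 0) -> no => not a false positive
False positives (alphabetical): cat

Answer: cat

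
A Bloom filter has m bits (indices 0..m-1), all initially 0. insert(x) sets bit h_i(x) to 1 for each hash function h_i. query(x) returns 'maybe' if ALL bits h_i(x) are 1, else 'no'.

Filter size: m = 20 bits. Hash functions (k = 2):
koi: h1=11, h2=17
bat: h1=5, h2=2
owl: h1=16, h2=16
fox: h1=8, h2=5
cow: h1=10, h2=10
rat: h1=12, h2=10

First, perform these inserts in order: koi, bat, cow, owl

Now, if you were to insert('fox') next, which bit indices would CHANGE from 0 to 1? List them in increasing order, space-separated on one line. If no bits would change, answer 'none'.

Start: bits=00000000000000000000
After insert 'koi': sets bits 11 17 -> bits=00000000000100000100
After insert 'bat': sets bits 2 5 -> bits=00100100000100000100
After insert 'cow': sets bits 10 -> bits=00100100001100000100
After insert 'owl': sets bits 16 -> bits=00100100001100001100
insert 'fox' would touch bits 5 8; currently bit5=1, bit8=0
Bits that are 0 among those (would change 0->1): 8

Answer: 8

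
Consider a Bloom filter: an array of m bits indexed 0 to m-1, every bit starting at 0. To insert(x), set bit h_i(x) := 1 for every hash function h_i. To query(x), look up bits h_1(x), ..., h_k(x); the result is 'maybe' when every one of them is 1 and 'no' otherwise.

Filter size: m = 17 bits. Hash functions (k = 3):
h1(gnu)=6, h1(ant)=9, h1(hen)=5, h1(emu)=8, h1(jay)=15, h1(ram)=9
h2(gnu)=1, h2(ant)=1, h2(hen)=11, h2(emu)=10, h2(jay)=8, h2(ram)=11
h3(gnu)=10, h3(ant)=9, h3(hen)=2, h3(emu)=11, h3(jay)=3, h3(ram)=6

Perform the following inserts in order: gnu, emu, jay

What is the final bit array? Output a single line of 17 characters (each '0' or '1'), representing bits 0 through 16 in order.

Answer: 01010010101100010

Derivation:
Start: bits=00000000000000000
After insert 'gnu': sets bits 1 6 10 -> bits=01000010001000000
After insert 'emu': sets bits 8 10 11 -> bits=01000010101100000
After insert 'jay': sets bits 3 8 15 -> bits=01010010101100010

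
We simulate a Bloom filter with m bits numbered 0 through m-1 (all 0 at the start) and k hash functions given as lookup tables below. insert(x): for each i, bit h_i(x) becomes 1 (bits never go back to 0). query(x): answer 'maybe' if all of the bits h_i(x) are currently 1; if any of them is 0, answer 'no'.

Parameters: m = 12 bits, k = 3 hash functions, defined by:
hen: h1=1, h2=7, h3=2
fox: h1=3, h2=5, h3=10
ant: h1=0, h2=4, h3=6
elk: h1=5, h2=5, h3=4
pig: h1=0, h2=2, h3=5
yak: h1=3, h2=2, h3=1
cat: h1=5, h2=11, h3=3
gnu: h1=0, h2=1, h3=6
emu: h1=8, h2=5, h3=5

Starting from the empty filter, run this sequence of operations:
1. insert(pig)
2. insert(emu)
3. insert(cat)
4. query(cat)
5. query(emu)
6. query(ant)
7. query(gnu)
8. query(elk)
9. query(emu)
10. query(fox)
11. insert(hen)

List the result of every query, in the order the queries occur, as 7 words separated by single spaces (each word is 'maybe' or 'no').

Start: bits=000000000000
Op 1: insert pig -> sets bits 0 2 5 -> bits=101001000000
Op 2: insert emu -> sets bits 5 8 -> bits=101001001000
Op 3: insert cat -> sets bits 3 5 11 -> bits=101101001001
Op 4: query cat -> checks bit3=1, bit5=1, bit11=1 (all 1) -> maybe
Op 5: query emu -> checks bit5=1, bit8=1 (all 1) -> maybe
Op 6: query ant -> checks bit0=1, bit4=0, bit6=0 (has a 0) -> no
Op 7: query gnu -> checks bit0=1, bit1=0, bit6=0 (has a 0) -> no
Op 8: query elk -> checks bit4=0, bit5=1 (has a 0) -> no
Op 9: query emu -> checks bit5=1, bit8=1 (all 1) -> maybe
Op 10: query fox -> checks bit3=1, bit5=1, bit10=0 (has a 0) -> no
Op 11: insert hen -> sets bits 1 2 7 -> bits=111101011001
Query results in order: maybe maybe no no no maybe no

Answer: maybe maybe no no no maybe no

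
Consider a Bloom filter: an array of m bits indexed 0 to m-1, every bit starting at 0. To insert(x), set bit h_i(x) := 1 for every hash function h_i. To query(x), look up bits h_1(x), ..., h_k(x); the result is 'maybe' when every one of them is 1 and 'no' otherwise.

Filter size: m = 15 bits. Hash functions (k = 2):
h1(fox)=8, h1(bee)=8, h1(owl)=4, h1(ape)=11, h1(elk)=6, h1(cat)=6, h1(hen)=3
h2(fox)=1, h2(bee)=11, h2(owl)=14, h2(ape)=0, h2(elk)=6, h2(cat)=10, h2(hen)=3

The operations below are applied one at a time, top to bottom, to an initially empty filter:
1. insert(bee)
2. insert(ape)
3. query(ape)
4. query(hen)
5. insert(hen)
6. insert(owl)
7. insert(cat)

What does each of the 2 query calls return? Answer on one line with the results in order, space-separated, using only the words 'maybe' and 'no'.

Answer: maybe no

Derivation:
Start: bits=000000000000000
Op 1: insert bee -> sets bits 8 11 -> bits=000000001001000
Op 2: insert ape -> sets bits 0 11 -> bits=100000001001000
Op 3: query ape -> checks bit0=1, bit11=1 (all 1) -> maybe
Op 4: query hen -> checks bit3=0 (has a 0) -> no
Op 5: insert hen -> sets bits 3 -> bits=100100001001000
Op 6: insert owl -> sets bits 4 14 -> bits=100110001001001
Op 7: insert cat -> sets bits 6 10 -> bits=100110101011001
Query results in order: maybe no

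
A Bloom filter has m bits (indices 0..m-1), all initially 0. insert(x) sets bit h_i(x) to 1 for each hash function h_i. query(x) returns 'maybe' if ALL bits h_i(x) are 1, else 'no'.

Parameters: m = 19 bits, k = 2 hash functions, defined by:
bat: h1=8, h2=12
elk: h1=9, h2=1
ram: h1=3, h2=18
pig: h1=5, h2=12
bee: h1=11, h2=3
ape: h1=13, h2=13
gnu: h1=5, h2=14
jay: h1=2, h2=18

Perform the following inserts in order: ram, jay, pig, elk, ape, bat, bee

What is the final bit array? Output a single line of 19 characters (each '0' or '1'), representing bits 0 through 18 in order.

Answer: 0111010011011100001

Derivation:
Start: bits=0000000000000000000
After insert 'ram': sets bits 3 18 -> bits=0001000000000000001
After insert 'jay': sets bits 2 18 -> bits=0011000000000000001
After insert 'pig': sets bits 5 12 -> bits=0011010000001000001
After insert 'elk': sets bits 1 9 -> bits=0111010001001000001
After insert 'ape': sets bits 13 -> bits=0111010001001100001
After insert 'bat': sets bits 8 12 -> bits=0111010011001100001
After insert 'bee': sets bits 3 11 -> bits=0111010011011100001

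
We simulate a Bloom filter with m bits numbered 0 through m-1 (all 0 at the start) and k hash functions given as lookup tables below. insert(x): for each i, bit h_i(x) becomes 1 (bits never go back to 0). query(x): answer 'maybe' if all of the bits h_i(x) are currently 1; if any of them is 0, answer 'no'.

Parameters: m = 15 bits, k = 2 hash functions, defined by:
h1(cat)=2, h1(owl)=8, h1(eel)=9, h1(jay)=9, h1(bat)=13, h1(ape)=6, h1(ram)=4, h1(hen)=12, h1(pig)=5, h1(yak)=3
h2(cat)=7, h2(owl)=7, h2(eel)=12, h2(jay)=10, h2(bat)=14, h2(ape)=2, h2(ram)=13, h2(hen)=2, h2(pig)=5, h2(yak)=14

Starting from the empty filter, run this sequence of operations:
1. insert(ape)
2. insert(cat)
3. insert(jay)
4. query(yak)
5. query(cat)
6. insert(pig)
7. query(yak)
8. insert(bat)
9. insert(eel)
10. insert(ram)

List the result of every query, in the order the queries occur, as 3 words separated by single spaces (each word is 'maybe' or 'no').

Start: bits=000000000000000
Op 1: insert ape -> sets bits 2 6 -> bits=001000100000000
Op 2: insert cat -> sets bits 2 7 -> bits=001000110000000
Op 3: insert jay -> sets bits 9 10 -> bits=001000110110000
Op 4: query yak -> checks bit3=0, bit14=0 (has a 0) -> no
Op 5: query cat -> checks bit2=1, bit7=1 (all 1) -> maybe
Op 6: insert pig -> sets bits 5 -> bits=001001110110000
Op 7: query yak -> checks bit3=0, bit14=0 (has a 0) -> no
Op 8: insert bat -> sets bits 13 14 -> bits=001001110110011
Op 9: insert eel -> sets bits 9 12 -> bits=001001110110111
Op 10: insert ram -> sets bits 4 13 -> bits=001011110110111
Query results in order: no maybe no

Answer: no maybe no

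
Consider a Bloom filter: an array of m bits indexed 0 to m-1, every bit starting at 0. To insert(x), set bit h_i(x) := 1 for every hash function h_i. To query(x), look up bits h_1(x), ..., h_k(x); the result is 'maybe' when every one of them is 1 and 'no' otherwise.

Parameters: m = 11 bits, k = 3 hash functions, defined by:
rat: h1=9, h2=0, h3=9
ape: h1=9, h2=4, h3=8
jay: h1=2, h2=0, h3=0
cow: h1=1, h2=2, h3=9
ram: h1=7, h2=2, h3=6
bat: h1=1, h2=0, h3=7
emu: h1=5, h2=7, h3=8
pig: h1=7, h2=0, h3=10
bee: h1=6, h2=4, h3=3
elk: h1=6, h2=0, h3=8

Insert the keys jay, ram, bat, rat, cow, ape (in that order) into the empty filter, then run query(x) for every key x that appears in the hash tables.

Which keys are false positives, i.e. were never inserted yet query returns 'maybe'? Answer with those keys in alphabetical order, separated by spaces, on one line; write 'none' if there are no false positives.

Start: bits=00000000000
After insert 'jay': sets bits 0 2 -> bits=10100000000
After insert 'ram': sets bits 2 6 7 -> bits=10100011000
After insert 'bat': sets bits 0 1 7 -> bits=11100011000
After insert 'rat': sets bits 0 9 -> bits=11100011010
After insert 'cow': sets bits 1 2 9 -> bits=11100011010
After insert 'ape': sets bits 4 8 9 -> bits=11101011110
Not inserted: bee elk emu pig — query each against bits=11101011110:
query bee: checks bit3=0, bit4=1, bit6=1 (has a 0) -> no => not a false positive
query elk: checks bit0=1, bit6=1, bit8=1 (all 1) -> maybe => FALSE POSITIVE
query emu: checks bit5=0, bit7=1, bit8=1 (has a 0) -> no => not a false positive
query pig: checks bit0=1, bit7=1, bit10=0 (has a 0) -> no => not a false positive
False positives (alphabetical): elk

Answer: elk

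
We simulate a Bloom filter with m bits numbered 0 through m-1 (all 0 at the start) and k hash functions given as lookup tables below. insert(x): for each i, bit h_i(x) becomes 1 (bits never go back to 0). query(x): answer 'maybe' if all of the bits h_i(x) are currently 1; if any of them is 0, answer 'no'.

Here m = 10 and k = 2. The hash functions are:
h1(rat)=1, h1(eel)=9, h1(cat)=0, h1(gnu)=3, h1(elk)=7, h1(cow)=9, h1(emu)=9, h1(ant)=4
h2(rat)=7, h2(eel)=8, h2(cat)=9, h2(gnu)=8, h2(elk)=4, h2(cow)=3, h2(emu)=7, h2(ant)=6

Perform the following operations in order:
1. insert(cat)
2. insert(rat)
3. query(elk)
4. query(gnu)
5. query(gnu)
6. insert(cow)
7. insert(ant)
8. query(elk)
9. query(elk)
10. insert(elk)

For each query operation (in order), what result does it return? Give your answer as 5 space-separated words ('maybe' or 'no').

Start: bits=0000000000
Op 1: insert cat -> sets bits 0 9 -> bits=1000000001
Op 2: insert rat -> sets bits 1 7 -> bits=1100000101
Op 3: query elk -> checks bit4=0, bit7=1 (has a 0) -> no
Op 4: query gnu -> checks bit3=0, bit8=0 (has a 0) -> no
Op 5: query gnu -> checks bit3=0, bit8=0 (has a 0) -> no
Op 6: insert cow -> sets bits 3 9 -> bits=1101000101
Op 7: insert ant -> sets bits 4 6 -> bits=1101101101
Op 8: query elk -> checks bit4=1, bit7=1 (all 1) -> maybe
Op 9: query elk -> checks bit4=1, bit7=1 (all 1) -> maybe
Op 10: insert elk -> sets bits 4 7 -> bits=1101101101
Query results in order: no no no maybe maybe

Answer: no no no maybe maybe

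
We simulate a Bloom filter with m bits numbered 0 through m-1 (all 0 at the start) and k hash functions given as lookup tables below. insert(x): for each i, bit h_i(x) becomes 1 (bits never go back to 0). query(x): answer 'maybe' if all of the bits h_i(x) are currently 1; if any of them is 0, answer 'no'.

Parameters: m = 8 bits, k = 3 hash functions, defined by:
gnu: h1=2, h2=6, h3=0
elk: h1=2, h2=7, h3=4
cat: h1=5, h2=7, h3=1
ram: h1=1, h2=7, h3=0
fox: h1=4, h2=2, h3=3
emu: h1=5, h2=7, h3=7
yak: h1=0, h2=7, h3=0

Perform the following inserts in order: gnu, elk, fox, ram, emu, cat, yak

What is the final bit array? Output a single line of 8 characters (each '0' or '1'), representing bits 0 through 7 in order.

Start: bits=00000000
After insert 'gnu': sets bits 0 2 6 -> bits=10100010
After insert 'elk': sets bits 2 4 7 -> bits=10101011
After insert 'fox': sets bits 2 3 4 -> bits=10111011
After insert 'ram': sets bits 0 1 7 -> bits=11111011
After insert 'emu': sets bits 5 7 -> bits=11111111
After insert 'cat': sets bits 1 5 7 -> bits=11111111
After insert 'yak': sets bits 0 7 -> bits=11111111

Answer: 11111111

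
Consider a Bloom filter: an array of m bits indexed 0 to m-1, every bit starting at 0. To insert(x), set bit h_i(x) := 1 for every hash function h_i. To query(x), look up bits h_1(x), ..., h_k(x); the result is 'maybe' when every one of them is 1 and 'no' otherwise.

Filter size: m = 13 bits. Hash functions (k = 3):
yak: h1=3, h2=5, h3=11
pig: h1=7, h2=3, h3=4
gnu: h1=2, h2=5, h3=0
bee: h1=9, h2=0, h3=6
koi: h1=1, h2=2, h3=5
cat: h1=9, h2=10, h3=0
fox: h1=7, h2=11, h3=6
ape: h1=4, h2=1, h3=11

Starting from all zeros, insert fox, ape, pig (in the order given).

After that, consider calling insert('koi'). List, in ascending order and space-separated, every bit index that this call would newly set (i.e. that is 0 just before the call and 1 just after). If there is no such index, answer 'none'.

Answer: 2 5

Derivation:
Start: bits=0000000000000
After insert 'fox': sets bits 6 7 11 -> bits=0000001100010
After insert 'ape': sets bits 1 4 11 -> bits=0100101100010
After insert 'pig': sets bits 3 4 7 -> bits=0101101100010
insert 'koi' would touch bits 1 2 5; currently bit1=1, bit2=0, bit5=0
Bits that are 0 among those (would change 0->1): 2 5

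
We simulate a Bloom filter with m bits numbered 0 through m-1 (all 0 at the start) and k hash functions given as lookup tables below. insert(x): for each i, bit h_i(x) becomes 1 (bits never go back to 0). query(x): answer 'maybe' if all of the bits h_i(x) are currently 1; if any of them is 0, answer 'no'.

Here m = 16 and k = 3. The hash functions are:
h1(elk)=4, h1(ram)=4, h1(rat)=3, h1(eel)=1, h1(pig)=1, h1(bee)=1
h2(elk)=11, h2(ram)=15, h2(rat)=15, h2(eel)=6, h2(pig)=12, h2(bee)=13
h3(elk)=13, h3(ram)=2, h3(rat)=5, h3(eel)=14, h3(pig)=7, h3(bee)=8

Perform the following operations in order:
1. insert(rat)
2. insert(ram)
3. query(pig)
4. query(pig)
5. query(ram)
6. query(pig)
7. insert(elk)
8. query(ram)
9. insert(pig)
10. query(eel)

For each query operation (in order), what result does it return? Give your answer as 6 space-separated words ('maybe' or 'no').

Answer: no no maybe no maybe no

Derivation:
Start: bits=0000000000000000
Op 1: insert rat -> sets bits 3 5 15 -> bits=0001010000000001
Op 2: insert ram -> sets bits 2 4 15 -> bits=0011110000000001
Op 3: query pig -> checks bit1=0, bit7=0, bit12=0 (has a 0) -> no
Op 4: query pig -> checks bit1=0, bit7=0, bit12=0 (has a 0) -> no
Op 5: query ram -> checks bit2=1, bit4=1, bit15=1 (all 1) -> maybe
Op 6: query pig -> checks bit1=0, bit7=0, bit12=0 (has a 0) -> no
Op 7: insert elk -> sets bits 4 11 13 -> bits=0011110000010101
Op 8: query ram -> checks bit2=1, bit4=1, bit15=1 (all 1) -> maybe
Op 9: insert pig -> sets bits 1 7 12 -> bits=0111110100011101
Op 10: query eel -> checks bit1=1, bit6=0, bit14=0 (has a 0) -> no
Query results in order: no no maybe no maybe no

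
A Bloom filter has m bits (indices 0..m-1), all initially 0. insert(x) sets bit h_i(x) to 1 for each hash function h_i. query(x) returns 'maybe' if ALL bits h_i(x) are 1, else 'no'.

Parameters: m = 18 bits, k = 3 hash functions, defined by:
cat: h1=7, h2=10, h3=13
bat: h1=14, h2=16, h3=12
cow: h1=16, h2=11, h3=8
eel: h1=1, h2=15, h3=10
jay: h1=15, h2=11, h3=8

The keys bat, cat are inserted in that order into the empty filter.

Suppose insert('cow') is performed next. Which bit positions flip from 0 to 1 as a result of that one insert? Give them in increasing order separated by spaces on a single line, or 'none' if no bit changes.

Answer: 8 11

Derivation:
Start: bits=000000000000000000
After insert 'bat': sets bits 12 14 16 -> bits=000000000000101010
After insert 'cat': sets bits 7 10 13 -> bits=000000010010111010
insert 'cow' would touch bits 8 11 16; currently bit8=0, bit11=0, bit16=1
Bits that are 0 among those (would change 0->1): 8 11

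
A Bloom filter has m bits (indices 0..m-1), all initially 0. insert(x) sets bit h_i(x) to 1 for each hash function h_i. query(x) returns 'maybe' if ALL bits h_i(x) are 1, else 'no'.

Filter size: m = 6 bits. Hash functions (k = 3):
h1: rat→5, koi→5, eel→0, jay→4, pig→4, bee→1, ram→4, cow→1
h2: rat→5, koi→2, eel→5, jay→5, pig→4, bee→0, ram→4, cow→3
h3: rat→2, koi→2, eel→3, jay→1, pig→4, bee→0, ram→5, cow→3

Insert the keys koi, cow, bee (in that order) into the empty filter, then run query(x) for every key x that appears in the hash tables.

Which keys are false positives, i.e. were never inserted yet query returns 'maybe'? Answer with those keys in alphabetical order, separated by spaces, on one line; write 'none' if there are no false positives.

Answer: eel rat

Derivation:
Start: bits=000000
After insert 'koi': sets bits 2 5 -> bits=001001
After insert 'cow': sets bits 1 3 -> bits=011101
After insert 'bee': sets bits 0 1 -> bits=111101
Not inserted: eel jay pig ram rat — query each against bits=111101:
query eel: checks bit0=1, bit3=1, bit5=1 (all 1) -> maybe => FALSE POSITIVE
query jay: checks bit1=1, bit4=0, bit5=1 (has a 0) -> no => not a false positive
query pig: checks bit4=0 (has a 0) -> no => not a false positive
query ram: checks bit4=0, bit5=1 (has a 0) -> no => not a false positive
query rat: checks bit2=1, bit5=1 (all 1) -> maybe => FALSE POSITIVE
False positives (alphabetical): eel rat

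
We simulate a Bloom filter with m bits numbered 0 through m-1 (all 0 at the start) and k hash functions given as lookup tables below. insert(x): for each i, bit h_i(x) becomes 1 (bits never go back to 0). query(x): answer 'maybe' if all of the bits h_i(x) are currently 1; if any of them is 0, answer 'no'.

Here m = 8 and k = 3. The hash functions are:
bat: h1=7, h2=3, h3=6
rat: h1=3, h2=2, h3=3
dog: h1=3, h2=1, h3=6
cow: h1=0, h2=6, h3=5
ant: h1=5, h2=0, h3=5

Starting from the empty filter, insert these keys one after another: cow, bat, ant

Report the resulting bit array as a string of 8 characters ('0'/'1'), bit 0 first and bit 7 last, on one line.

Start: bits=00000000
After insert 'cow': sets bits 0 5 6 -> bits=10000110
After insert 'bat': sets bits 3 6 7 -> bits=10010111
After insert 'ant': sets bits 0 5 -> bits=10010111

Answer: 10010111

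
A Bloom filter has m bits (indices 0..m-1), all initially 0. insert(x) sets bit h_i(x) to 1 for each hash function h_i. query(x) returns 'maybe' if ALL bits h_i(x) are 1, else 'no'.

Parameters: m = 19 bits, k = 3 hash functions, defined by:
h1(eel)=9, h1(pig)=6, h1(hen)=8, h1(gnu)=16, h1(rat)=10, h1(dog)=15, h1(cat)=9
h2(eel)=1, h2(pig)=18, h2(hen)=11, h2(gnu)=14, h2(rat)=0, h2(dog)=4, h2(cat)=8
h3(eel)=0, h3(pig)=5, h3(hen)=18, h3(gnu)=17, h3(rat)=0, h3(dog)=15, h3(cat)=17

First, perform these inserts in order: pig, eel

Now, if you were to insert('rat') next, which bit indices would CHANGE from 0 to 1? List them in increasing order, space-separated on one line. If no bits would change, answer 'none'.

Start: bits=0000000000000000000
After insert 'pig': sets bits 5 6 18 -> bits=0000011000000000001
After insert 'eel': sets bits 0 1 9 -> bits=1100011001000000001
insert 'rat' would touch bits 0 10; currently bit0=1, bit10=0
Bits that are 0 among those (would change 0->1): 10

Answer: 10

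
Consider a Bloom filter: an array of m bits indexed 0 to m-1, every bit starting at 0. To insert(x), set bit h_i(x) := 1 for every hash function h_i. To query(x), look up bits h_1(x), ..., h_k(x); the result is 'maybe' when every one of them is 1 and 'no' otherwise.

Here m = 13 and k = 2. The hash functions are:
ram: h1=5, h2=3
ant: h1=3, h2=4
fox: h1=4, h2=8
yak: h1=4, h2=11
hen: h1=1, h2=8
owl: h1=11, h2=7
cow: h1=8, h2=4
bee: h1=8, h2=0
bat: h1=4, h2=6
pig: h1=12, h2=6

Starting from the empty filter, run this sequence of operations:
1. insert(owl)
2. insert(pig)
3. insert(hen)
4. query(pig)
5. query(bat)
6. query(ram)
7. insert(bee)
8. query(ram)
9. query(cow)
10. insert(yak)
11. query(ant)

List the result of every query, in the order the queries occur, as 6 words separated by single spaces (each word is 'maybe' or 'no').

Answer: maybe no no no no no

Derivation:
Start: bits=0000000000000
Op 1: insert owl -> sets bits 7 11 -> bits=0000000100010
Op 2: insert pig -> sets bits 6 12 -> bits=0000001100011
Op 3: insert hen -> sets bits 1 8 -> bits=0100001110011
Op 4: query pig -> checks bit6=1, bit12=1 (all 1) -> maybe
Op 5: query bat -> checks bit4=0, bit6=1 (has a 0) -> no
Op 6: query ram -> checks bit3=0, bit5=0 (has a 0) -> no
Op 7: insert bee -> sets bits 0 8 -> bits=1100001110011
Op 8: query ram -> checks bit3=0, bit5=0 (has a 0) -> no
Op 9: query cow -> checks bit4=0, bit8=1 (has a 0) -> no
Op 10: insert yak -> sets bits 4 11 -> bits=1100101110011
Op 11: query ant -> checks bit3=0, bit4=1 (has a 0) -> no
Query results in order: maybe no no no no no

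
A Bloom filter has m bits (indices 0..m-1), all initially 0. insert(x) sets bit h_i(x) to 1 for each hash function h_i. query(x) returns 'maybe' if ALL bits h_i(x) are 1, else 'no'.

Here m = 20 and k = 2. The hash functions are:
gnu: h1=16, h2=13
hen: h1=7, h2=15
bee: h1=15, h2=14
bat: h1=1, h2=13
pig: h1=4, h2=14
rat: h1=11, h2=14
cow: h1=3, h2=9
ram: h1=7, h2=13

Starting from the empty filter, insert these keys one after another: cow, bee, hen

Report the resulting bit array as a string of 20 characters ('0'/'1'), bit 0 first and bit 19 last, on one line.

Answer: 00010001010000110000

Derivation:
Start: bits=00000000000000000000
After insert 'cow': sets bits 3 9 -> bits=00010000010000000000
After insert 'bee': sets bits 14 15 -> bits=00010000010000110000
After insert 'hen': sets bits 7 15 -> bits=00010001010000110000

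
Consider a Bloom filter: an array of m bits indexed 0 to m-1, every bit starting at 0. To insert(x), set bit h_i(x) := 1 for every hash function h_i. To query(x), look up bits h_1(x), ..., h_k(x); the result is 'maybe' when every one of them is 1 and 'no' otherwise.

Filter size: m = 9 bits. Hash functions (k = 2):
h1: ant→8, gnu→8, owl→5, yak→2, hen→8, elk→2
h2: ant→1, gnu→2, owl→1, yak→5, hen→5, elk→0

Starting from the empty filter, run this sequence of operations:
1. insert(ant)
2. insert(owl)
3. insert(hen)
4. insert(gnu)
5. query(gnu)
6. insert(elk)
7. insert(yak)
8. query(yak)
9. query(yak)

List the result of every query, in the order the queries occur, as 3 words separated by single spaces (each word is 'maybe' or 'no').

Answer: maybe maybe maybe

Derivation:
Start: bits=000000000
Op 1: insert ant -> sets bits 1 8 -> bits=010000001
Op 2: insert owl -> sets bits 1 5 -> bits=010001001
Op 3: insert hen -> sets bits 5 8 -> bits=010001001
Op 4: insert gnu -> sets bits 2 8 -> bits=011001001
Op 5: query gnu -> checks bit2=1, bit8=1 (all 1) -> maybe
Op 6: insert elk -> sets bits 0 2 -> bits=111001001
Op 7: insert yak -> sets bits 2 5 -> bits=111001001
Op 8: query yak -> checks bit2=1, bit5=1 (all 1) -> maybe
Op 9: query yak -> checks bit2=1, bit5=1 (all 1) -> maybe
Query results in order: maybe maybe maybe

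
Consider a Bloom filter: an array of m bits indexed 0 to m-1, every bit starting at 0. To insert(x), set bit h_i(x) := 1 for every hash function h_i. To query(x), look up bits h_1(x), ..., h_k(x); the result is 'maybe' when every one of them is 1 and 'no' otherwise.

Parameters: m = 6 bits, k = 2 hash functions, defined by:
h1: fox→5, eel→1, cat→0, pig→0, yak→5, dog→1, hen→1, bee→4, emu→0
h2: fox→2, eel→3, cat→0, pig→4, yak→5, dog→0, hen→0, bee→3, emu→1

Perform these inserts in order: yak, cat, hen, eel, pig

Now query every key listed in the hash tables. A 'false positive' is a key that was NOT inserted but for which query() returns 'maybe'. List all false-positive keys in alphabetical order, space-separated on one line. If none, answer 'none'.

Start: bits=000000
After insert 'yak': sets bits 5 -> bits=000001
After insert 'cat': sets bits 0 -> bits=100001
After insert 'hen': sets bits 0 1 -> bits=110001
After insert 'eel': sets bits 1 3 -> bits=110101
After insert 'pig': sets bits 0 4 -> bits=110111
Not inserted: bee dog emu fox — query each against bits=110111:
query bee: checks bit3=1, bit4=1 (all 1) -> maybe => FALSE POSITIVE
query dog: checks bit0=1, bit1=1 (all 1) -> maybe => FALSE POSITIVE
query emu: checks bit0=1, bit1=1 (all 1) -> maybe => FALSE POSITIVE
query fox: checks bit2=0, bit5=1 (has a 0) -> no => not a false positive
False positives (alphabetical): bee dog emu

Answer: bee dog emu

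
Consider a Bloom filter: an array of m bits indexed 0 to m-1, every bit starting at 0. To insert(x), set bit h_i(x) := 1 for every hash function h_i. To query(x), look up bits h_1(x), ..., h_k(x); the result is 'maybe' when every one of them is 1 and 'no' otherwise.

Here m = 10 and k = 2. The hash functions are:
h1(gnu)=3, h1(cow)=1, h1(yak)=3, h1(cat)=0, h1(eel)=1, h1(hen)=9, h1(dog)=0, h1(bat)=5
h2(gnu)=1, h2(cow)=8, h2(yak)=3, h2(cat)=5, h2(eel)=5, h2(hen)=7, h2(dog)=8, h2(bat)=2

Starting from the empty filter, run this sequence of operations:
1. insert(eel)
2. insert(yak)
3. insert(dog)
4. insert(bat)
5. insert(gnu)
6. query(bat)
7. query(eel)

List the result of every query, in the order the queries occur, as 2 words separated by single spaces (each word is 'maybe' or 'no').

Start: bits=0000000000
Op 1: insert eel -> sets bits 1 5 -> bits=0100010000
Op 2: insert yak -> sets bits 3 -> bits=0101010000
Op 3: insert dog -> sets bits 0 8 -> bits=1101010010
Op 4: insert bat -> sets bits 2 5 -> bits=1111010010
Op 5: insert gnu -> sets bits 1 3 -> bits=1111010010
Op 6: query bat -> checks bit2=1, bit5=1 (all 1) -> maybe
Op 7: query eel -> checks bit1=1, bit5=1 (all 1) -> maybe
Query results in order: maybe maybe

Answer: maybe maybe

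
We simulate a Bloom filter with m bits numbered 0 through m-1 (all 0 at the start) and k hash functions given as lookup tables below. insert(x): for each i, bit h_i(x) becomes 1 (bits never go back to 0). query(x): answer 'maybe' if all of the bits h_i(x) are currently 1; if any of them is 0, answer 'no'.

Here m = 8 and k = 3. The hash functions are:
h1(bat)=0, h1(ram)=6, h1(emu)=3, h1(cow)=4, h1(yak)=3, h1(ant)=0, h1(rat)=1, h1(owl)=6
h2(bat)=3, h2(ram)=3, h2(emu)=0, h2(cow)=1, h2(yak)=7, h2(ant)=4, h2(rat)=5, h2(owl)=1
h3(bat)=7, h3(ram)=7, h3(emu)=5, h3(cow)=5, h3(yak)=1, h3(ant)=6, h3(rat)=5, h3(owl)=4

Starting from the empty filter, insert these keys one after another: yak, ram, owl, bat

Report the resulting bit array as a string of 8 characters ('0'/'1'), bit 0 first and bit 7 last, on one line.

Answer: 11011011

Derivation:
Start: bits=00000000
After insert 'yak': sets bits 1 3 7 -> bits=01010001
After insert 'ram': sets bits 3 6 7 -> bits=01010011
After insert 'owl': sets bits 1 4 6 -> bits=01011011
After insert 'bat': sets bits 0 3 7 -> bits=11011011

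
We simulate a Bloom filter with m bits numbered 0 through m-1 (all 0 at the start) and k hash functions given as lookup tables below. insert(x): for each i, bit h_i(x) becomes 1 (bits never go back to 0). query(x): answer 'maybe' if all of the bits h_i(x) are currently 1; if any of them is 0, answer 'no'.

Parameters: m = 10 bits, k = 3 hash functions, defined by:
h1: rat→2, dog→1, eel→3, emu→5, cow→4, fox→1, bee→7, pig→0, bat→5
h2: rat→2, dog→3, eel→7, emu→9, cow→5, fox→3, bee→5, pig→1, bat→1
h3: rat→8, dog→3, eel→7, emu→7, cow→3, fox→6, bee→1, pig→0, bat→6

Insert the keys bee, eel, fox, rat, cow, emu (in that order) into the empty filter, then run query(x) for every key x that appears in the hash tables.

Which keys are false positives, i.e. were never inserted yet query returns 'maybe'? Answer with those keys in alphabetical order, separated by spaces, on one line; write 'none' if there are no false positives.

Start: bits=0000000000
After insert 'bee': sets bits 1 5 7 -> bits=0100010100
After insert 'eel': sets bits 3 7 -> bits=0101010100
After insert 'fox': sets bits 1 3 6 -> bits=0101011100
After insert 'rat': sets bits 2 8 -> bits=0111011110
After insert 'cow': sets bits 3 4 5 -> bits=0111111110
After insert 'emu': sets bits 5 7 9 -> bits=0111111111
Not inserted: bat dog pig — query each against bits=0111111111:
query bat: checks bit1=1, bit5=1, bit6=1 (all 1) -> maybe => FALSE POSITIVE
query dog: checks bit1=1, bit3=1 (all 1) -> maybe => FALSE POSITIVE
query pig: checks bit0=0, bit1=1 (has a 0) -> no => not a false positive
False positives (alphabetical): bat dog

Answer: bat dog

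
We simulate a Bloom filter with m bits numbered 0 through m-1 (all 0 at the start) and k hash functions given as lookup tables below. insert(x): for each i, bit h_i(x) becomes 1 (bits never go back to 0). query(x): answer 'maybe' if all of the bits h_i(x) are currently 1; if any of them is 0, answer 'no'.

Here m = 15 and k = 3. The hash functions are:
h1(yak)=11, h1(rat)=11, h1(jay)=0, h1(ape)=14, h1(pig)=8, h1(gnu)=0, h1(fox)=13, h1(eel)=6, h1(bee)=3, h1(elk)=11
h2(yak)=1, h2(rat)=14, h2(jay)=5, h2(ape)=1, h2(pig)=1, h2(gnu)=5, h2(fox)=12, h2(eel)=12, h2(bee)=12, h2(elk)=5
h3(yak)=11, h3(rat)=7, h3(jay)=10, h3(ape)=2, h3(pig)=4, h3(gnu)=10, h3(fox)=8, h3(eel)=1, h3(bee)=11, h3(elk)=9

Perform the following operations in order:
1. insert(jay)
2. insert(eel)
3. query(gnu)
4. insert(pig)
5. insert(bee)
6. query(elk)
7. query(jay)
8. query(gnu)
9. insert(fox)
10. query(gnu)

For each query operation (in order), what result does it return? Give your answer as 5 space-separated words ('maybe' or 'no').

Answer: maybe no maybe maybe maybe

Derivation:
Start: bits=000000000000000
Op 1: insert jay -> sets bits 0 5 10 -> bits=100001000010000
Op 2: insert eel -> sets bits 1 6 12 -> bits=110001100010100
Op 3: query gnu -> checks bit0=1, bit5=1, bit10=1 (all 1) -> maybe
Op 4: insert pig -> sets bits 1 4 8 -> bits=110011101010100
Op 5: insert bee -> sets bits 3 11 12 -> bits=110111101011100
Op 6: query elk -> checks bit5=1, bit9=0, bit11=1 (has a 0) -> no
Op 7: query jay -> checks bit0=1, bit5=1, bit10=1 (all 1) -> maybe
Op 8: query gnu -> checks bit0=1, bit5=1, bit10=1 (all 1) -> maybe
Op 9: insert fox -> sets bits 8 12 13 -> bits=110111101011110
Op 10: query gnu -> checks bit0=1, bit5=1, bit10=1 (all 1) -> maybe
Query results in order: maybe no maybe maybe maybe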